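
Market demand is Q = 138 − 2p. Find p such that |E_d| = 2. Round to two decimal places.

46.00

Set −bp/(a − bp) = −2 ⇒ bp = 2(a − bp) ⇒ bp(1+2) = 2·a.
p = 2·138/(2·3) = 46.00.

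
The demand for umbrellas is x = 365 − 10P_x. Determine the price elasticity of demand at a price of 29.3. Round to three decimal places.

-4.069

At P_x = 29.3, x = 72.
dx/dP_x = −10.
Point elasticity E = (dx/dP_x)·(P_x/x) = -10 × 29.3/72 ≈ -4.069.
|E| > 1, so demand is elastic at this price.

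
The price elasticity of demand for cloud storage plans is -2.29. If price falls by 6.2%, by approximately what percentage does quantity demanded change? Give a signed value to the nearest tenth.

%ΔQ ≈ E × %ΔP = (-2.29) × (-6.2%) ≈ 14.2%.

14.2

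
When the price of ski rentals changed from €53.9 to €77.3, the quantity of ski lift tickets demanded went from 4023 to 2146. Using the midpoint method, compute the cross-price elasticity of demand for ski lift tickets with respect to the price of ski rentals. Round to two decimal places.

%ΔQ_x = (2146 − 4023)/[(4023+2146)/2] = -1877/3084.5 ≈ -0.6085.
%ΔP_y = (77.3 − 53.9)/[(53.9+77.3)/2] ≈ 0.3567.
E_xy = -0.6085/0.3567 ≈ -1.71.
E_xy < 0, so ski lift tickets and ski rentals are complements.

-1.71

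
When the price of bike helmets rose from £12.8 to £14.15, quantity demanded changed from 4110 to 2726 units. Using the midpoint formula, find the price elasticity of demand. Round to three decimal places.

-4.042

%Δq = (2726 − 4110)/[(4110 + 2726)/2] = -1384/3418 ≈ -0.4049.
%ΔP = (14.15 − 12.8)/[(12.8 + 14.15)/2] = 1.35/13.475 ≈ 0.1002.
Arc elasticity E = %Δq/%ΔP ≈ -0.4049/0.1002 ≈ -4.042.
|E| > 1: demand is elastic over this range.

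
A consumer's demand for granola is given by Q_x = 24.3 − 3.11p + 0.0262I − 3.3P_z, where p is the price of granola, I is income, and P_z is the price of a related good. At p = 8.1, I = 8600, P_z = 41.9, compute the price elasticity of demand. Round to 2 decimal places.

-0.29

Substituting, Q_x = 24.3 − 3.11(8.1) + 0.0262(8600) − 3.3(41.9) = 24.3 − 25.191 + 225.32 − 138.27 = 86.159.
∂Q_x/∂p = −3.11, so E_p = (−3.11)·(8.1/86.159) ≈ -0.29.
|E_p| < 1: demand is inelastic.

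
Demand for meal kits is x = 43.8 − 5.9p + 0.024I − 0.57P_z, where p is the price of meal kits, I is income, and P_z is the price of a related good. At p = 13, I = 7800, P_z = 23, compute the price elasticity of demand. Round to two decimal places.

Evaluating quantity at (p, I, P_z) gives x = 43.8 − 5.9(13) + 0.024(7800) − 0.57(23) = 43.8 − 76.7 + 187.2 − 13.11 = 141.19.
∂x/∂p = −5.9, so E_p = (−5.9)·(13/141.19) ≈ -0.54.
|E_p| < 1: demand is inelastic.

-0.54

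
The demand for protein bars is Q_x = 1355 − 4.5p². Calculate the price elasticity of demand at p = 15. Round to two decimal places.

At p = 15, Q_x = 342.5.
dQ_x/dp = −2·4.5·p = −135.
Point elasticity E = (dQ_x/dp)·(p/Q_x) = -135 × 15/342.5 ≈ -5.91.
|E| > 1, so demand is elastic at this price.

-5.91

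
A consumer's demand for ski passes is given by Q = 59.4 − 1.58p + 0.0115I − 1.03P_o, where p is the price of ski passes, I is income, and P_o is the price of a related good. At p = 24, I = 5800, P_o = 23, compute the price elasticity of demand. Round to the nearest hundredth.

-0.59

First evaluate Q: 59.4 − 1.58(24) + 0.0115(5800) − 1.03(23) = 59.4 − 37.92 + 66.7 − 23.69 = 64.49.
∂Q/∂p = −1.58, so E_p = (−1.58)·(24/64.49) ≈ -0.59.
|E_p| < 1: demand is inelastic.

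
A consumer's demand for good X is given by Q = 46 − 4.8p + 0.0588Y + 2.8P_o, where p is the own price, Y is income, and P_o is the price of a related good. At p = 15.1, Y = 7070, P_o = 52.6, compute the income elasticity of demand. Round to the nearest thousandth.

0.775

Evaluating quantity at (p, Y, P_o) gives Q = 46 − 4.8(15.1) + 0.0588(7070) + 2.8(52.6) = 46 − 72.48 + 415.716 + 147.28 = 536.516.
∂Q/∂Y = +0.0588, so E_I = 0.0588·(7070/536.516) ≈ 0.775.
E_I ∈ (0,1): normal good (necessity).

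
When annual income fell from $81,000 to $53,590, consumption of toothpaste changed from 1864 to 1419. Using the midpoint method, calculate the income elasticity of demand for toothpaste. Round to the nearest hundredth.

0.67

%ΔQ = (1419 − 1864)/[(1864+1419)/2] = -445/1641.5 ≈ -0.2711.
%ΔM = (53,590 − 81,000)/[(81,000+53,590)/2] = -27410/67295 ≈ -0.4073.
E_I = %ΔQ/%ΔM ≈ 0.67.
E_I ∈ (0,1): normal good (necessity).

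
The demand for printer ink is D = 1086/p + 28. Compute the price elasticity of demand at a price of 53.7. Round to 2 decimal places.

At p = 53.7, D = 48.2235.
dD/dp = −1086/p² = −0.3766.
Point elasticity E = (dD/dp)·(p/D) = -0.3766 × 53.7/48.2235 ≈ -0.42.
|E| < 1, so demand is inelastic at this price.

-0.42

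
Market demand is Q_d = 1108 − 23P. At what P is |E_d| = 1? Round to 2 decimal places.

24.09

For linear demand Q_d = a − bP, E = −bP/(a − bP). |E| = 1 ⇒ bP = a − bP ⇒ P = a/(2b).
P = 1108/(2·23) ≈ 24.09.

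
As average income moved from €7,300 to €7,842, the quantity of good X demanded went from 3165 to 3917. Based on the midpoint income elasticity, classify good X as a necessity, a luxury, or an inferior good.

luxury

%ΔQ = (3917 − 3165)/[(3165+3917)/2] = 752/3541 ≈ 0.2124.
%ΔM = (7,842 − 7,300)/[(7,300+7,842)/2] = 542/7571 ≈ 0.0716.
E_I = %ΔQ/%ΔM ≈ 2.967.
E_I > 1: normal good (luxury).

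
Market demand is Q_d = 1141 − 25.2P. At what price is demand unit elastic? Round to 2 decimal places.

For linear demand Q_d = a − bP, E = −bP/(a − bP). |E| = 1 ⇒ bP = a − bP ⇒ P = a/(2b).
P = 1141/(2·25.2) ≈ 22.64.

22.64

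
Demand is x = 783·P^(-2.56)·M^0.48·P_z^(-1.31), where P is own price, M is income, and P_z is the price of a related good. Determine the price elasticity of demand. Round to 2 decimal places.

For a Cobb–Douglas (constant-elasticity) form x = A·P^α·…, the elasticity with respect to P equals the exponent α at every point.
Here the exponent on P is -2.56, so the price elasticity of demand is -2.56.

-2.56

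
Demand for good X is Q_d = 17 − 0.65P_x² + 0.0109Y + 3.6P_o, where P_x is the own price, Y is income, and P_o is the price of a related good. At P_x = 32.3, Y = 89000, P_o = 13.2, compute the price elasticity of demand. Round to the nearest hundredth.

Evaluating quantity at (P_x, Y, P_o) gives Q_d = 17 − 0.65(32.3)² + 0.0109(89000) + 3.6(13.2) = 17 − 678.1385 + 970.1 + 47.52 = 356.4815.
∂Q_d/∂P_x = −2·0.65·P_x = -41.99, so E_p = -41.99·(32.3/356.4815) ≈ -3.80.
|E_p| > 1: demand is elastic.

-3.80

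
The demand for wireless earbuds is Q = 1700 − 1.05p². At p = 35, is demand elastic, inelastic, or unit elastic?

elastic

At p = 35, Q = 413.75.
dQ/dp = −2·1.05·p = −73.5.
Point elasticity E = (dQ/dp)·(p/Q) = -73.5 × 35/413.75 ≈ -6.218.
|E| ≈ 6.218 > 1, so demand is elastic.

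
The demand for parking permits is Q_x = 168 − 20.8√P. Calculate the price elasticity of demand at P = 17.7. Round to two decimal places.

-0.54

At P = 17.7, Q_x = 80.4916.
dQ_x/dP = −20.8/(2√P) = −20.8/(2·4.2071).
Point elasticity E = (dQ_x/dP)·(P/Q_x) = -2.472 × 17.7/80.4916 ≈ -0.54.
|E| < 1, so demand is inelastic at this price.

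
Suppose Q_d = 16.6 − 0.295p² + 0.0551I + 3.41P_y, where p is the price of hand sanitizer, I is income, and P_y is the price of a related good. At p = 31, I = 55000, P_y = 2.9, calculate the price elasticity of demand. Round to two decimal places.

At the given point, Q_d = 16.6 − 0.295(31)² + 0.0551(55000) + 3.41(2.9) = 16.6 − 283.495 + 3030.5 + 9.889 = 2773.494.
∂Q_d/∂p = −2·0.295·p = -18.29, so E_p = -18.29·(31/2773.494) ≈ -0.20.
|E_p| < 1: demand is inelastic.

-0.20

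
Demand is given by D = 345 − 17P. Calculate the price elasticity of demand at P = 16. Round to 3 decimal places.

-3.726

At P = 16, D = 73.
dD/dP = −17.
Point elasticity E = (dD/dP)·(P/D) = -17 × 16/73 ≈ -3.726.
|E| > 1, so demand is elastic at this price.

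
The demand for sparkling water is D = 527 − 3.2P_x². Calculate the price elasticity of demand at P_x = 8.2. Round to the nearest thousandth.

At P_x = 8.2, D = 311.832.
dD/dP_x = −2·3.2·P_x = −52.48.
Point elasticity E = (dD/dP_x)·(P_x/D) = -52.48 × 8.2/311.832 ≈ -1.380.
|E| > 1, so demand is elastic at this price.

-1.380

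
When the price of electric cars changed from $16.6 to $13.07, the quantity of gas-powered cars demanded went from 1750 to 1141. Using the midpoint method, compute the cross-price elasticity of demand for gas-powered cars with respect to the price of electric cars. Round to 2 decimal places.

%ΔQ_x = (1141 − 1750)/[(1750+1141)/2] = -609/1445.5 ≈ -0.4213.
%ΔP_y = (13.07 − 16.6)/[(16.6+13.07)/2] ≈ -0.2380.
E_xy = -0.4213/-0.2380 ≈ 1.77.
E_xy > 0, so gas-powered cars and electric cars are substitutes.

1.77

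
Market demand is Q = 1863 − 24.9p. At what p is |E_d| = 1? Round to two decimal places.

37.41

For linear demand Q = a − bp, E = −bp/(a − bp). |E| = 1 ⇒ bp = a − bp ⇒ p = a/(2b).
p = 1863/(2·24.9) ≈ 37.41.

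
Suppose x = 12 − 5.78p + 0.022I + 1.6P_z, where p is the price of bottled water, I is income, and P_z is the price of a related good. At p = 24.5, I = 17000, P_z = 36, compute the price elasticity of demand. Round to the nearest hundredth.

Substituting, x = 12 − 5.78(24.5) + 0.022(17000) + 1.6(36) = 12 − 141.61 + 374 + 57.6 = 301.99.
∂x/∂p = −5.78, so E_p = (−5.78)·(24.5/301.99) ≈ -0.47.
|E_p| < 1: demand is inelastic.

-0.47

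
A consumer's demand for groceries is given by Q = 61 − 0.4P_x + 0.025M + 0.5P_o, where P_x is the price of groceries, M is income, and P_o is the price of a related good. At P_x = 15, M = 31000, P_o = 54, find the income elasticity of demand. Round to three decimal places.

0.904

Q = 61 − 0.4(15) + 0.025(31000) + 0.5(54) = 61 − 6 + 775 + 27 = 857.
∂Q/∂M = +0.025, so E_I = 0.025·(31000/857) ≈ 0.904.
E_I ∈ (0,1): normal good (necessity).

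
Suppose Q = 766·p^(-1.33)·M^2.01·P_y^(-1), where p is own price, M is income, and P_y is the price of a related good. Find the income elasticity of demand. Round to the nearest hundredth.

For a Cobb–Douglas (constant-elasticity) form Q = A·M^α·…, the elasticity with respect to M equals the exponent α at every point.
Here the exponent on M is 2.01, so the income elasticity of demand is 2.01.

2.01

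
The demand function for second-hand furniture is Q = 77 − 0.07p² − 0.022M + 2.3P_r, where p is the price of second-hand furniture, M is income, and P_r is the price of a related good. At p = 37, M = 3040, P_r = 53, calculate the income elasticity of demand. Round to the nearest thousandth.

-1.848

Q = 77 − 0.07(37)² − 0.022(3040) + 2.3(53) = 77 − 95.83 − 66.88 + 121.9 = 36.19.
∂Q/∂M = −0.022, so E_I = -0.022·(3040/36.19) ≈ -1.848.
E_I < 0: inferior good.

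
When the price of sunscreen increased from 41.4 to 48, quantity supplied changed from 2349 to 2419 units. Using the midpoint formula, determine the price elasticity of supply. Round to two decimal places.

0.20

%ΔQ = (2419 − 2349)/[(2349 + 2419)/2] = 70/2384 ≈ 0.0294.
%ΔP = (48 − 41.4)/[(41.4 + 48)/2] = 6.6/44.7 ≈ 0.1477.
Arc elasticity E = %ΔQ/%ΔP ≈ 0.0294/0.1477 ≈ 0.20.
|E| < 1: supply is inelastic over this range.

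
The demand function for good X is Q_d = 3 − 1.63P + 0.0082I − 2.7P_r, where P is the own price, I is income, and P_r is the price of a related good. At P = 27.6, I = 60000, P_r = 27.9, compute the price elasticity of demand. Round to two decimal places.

-0.12

Evaluating quantity at (P, I, P_r) gives Q_d = 3 − 1.63(27.6) + 0.0082(60000) − 2.7(27.9) = 3 − 44.988 + 492 − 75.33 = 374.682.
∂Q_d/∂P = −1.63, so E_p = (−1.63)·(27.6/374.682) ≈ -0.12.
|E_p| < 1: demand is inelastic.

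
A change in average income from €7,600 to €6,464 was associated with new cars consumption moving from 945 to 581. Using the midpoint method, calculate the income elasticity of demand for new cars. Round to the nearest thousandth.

2.953

%ΔQ = (581 − 945)/[(945+581)/2] = -364/763 ≈ -0.4771.
%ΔM = (6,464 − 7,600)/[(7,600+6,464)/2] = -1136/7032 ≈ -0.1615.
E_I = %ΔQ/%ΔM ≈ 2.953.
E_I > 1: normal good (luxury).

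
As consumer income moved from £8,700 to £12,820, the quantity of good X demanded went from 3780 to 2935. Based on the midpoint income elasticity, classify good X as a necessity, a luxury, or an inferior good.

inferior

%ΔQ = (2935 − 3780)/[(3780+2935)/2] = -845/3357.5 ≈ -0.2517.
%ΔM = (12,820 − 8,700)/[(8,700+12,820)/2] = 4120/10760 ≈ 0.3829.
E_I = %ΔQ/%ΔM ≈ -0.657.
E_I < 0: inferior good.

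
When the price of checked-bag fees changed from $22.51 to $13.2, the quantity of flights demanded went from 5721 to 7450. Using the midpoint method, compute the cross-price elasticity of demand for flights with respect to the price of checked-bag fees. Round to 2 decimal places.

-0.50

%ΔQ_x = (7450 − 5721)/[(5721+7450)/2] = 1729/6585.5 ≈ 0.2625.
%ΔP_y = (13.2 − 22.51)/[(22.51+13.2)/2] ≈ -0.5214.
E_xy = 0.2625/-0.5214 ≈ -0.50.
E_xy < 0, so flights and checked-bag fees are complements.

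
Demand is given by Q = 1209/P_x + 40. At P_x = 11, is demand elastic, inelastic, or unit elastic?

inelastic

At P_x = 11, Q = 149.9091.
dQ/dP_x = −1209/P_x² = −9.9917.
Point elasticity E = (dQ/dP_x)·(P_x/Q) = -9.9917 × 11/149.9091 ≈ -0.733.
|E| ≈ 0.733 < 1, so demand is inelastic.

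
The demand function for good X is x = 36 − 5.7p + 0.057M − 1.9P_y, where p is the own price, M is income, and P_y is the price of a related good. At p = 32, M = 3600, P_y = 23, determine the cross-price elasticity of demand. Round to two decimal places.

First evaluate x: 36 − 5.7(32) + 0.057(3600) − 1.9(23) = 36 − 182.4 + 205.2 − 43.7 = 15.1.
∂x/∂P_y = −1.9, so E_xy = -1.9·(23/15.1) ≈ -2.89.
E_xy < 0: the goods are complements.

-2.89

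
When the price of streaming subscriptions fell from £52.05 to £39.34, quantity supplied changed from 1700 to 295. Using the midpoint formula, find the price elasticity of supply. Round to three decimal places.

%Δq = (295 − 1700)/[(1700 + 295)/2] = -1405/997.5 ≈ -1.4085.
%Δp = (39.34 − 52.05)/[(52.05 + 39.34)/2] = -12.71/45.695 ≈ -0.2781.
Arc elasticity E = %Δq/%Δp ≈ -1.4085/-0.2781 ≈ 5.064.
|E| > 1: supply is elastic over this range.

5.064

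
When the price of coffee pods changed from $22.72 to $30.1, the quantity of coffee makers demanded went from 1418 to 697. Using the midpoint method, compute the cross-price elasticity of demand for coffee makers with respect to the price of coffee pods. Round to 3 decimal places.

%ΔQ_x = (697 − 1418)/[(1418+697)/2] = -721/1057.5 ≈ -0.6818.
%ΔP_y = (30.1 − 22.72)/[(22.72+30.1)/2] ≈ 0.2794.
E_xy = -0.6818/0.2794 ≈ -2.440.
E_xy < 0, so coffee makers and coffee pods are complements.

-2.440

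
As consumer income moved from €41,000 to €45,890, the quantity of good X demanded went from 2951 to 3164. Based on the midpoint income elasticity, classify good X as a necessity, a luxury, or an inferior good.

necessity

%ΔQ = (3164 − 2951)/[(2951+3164)/2] = 213/3057.5 ≈ 0.0697.
%ΔY = (45,890 − 41,000)/[(41,000+45,890)/2] = 4890/43445 ≈ 0.1126.
E_I = %ΔQ/%ΔY ≈ 0.619.
E_I ∈ (0,1): normal good (necessity).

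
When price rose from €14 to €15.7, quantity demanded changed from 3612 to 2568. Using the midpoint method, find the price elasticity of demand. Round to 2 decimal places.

%ΔQ = (2568 − 3612)/[(3612 + 2568)/2] = -1044/3090 ≈ -0.3379.
%ΔP = (15.7 − 14)/[(14 + 15.7)/2] = 1.7/14.85 ≈ 0.1145.
Arc elasticity E = %ΔQ/%ΔP ≈ -0.3379/0.1145 ≈ -2.95.
|E| > 1: demand is elastic over this range.

-2.95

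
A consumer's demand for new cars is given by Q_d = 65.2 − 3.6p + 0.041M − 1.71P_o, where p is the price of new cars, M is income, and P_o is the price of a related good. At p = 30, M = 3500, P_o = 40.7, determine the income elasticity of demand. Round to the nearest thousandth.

4.614

First evaluate Q_d: 65.2 − 3.6(30) + 0.041(3500) − 1.71(40.7) = 65.2 − 108 + 143.5 − 69.597 = 31.103.
∂Q_d/∂M = +0.041, so E_I = 0.041·(3500/31.103) ≈ 4.614.
E_I > 1: normal good (luxury).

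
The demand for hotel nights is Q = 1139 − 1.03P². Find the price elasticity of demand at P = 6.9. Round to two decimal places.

-0.09

At P = 6.9, Q = 1089.9617.
dQ/dP = −2·1.03·P = −14.214.
Point elasticity E = (dQ/dP)·(P/Q) = -14.214 × 6.9/1089.9617 ≈ -0.09.
|E| < 1, so demand is inelastic at this price.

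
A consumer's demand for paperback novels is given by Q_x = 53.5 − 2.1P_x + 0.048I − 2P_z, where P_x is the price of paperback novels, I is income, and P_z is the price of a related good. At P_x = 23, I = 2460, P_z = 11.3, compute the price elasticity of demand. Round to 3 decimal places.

-0.480

Substituting, Q_x = 53.5 − 2.1(23) + 0.048(2460) − 2(11.3) = 53.5 − 48.3 + 118.08 − 22.6 = 100.68.
∂Q_x/∂P_x = −2.1, so E_p = (−2.1)·(23/100.68) ≈ -0.480.
|E_p| < 1: demand is inelastic.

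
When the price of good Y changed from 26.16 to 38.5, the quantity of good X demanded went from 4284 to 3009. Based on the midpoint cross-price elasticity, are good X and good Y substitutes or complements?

%ΔQ_x = (3009 − 4284)/[(4284+3009)/2] = -1275/3646.5 ≈ -0.3497.
%ΔP_y = (38.5 − 26.16)/[(26.16+38.5)/2] ≈ 0.3817.
E_xy = -0.3497/0.3817 ≈ -0.916.
E_xy < 0, so the goods are complements.

complements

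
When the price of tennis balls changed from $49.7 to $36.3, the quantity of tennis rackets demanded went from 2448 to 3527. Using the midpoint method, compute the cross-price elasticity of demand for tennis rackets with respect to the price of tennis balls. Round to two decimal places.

-1.16

%ΔQ_x = (3527 − 2448)/[(2448+3527)/2] = 1079/2987.5 ≈ 0.3612.
%ΔP_y = (36.3 − 49.7)/[(49.7+36.3)/2] ≈ -0.3116.
E_xy = 0.3612/-0.3116 ≈ -1.16.
E_xy < 0, so tennis rackets and tennis balls are complements.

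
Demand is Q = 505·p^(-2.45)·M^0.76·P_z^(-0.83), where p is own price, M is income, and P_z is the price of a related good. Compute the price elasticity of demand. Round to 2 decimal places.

-2.45

For a Cobb–Douglas (constant-elasticity) form Q = A·p^α·…, the elasticity with respect to p equals the exponent α at every point.
Here the exponent on p is -2.45, so the price elasticity of demand is -2.45.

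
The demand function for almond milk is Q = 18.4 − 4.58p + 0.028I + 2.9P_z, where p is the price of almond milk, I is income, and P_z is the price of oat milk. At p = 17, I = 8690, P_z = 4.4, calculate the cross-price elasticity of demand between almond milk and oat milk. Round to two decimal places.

0.06

Evaluating quantity at (p, I, P_z) gives Q = 18.4 − 4.58(17) + 0.028(8690) + 2.9(4.4) = 18.4 − 77.86 + 243.32 + 12.76 = 196.62.
∂Q/∂P_z = +2.9, so E_xy = 2.9·(4.4/196.62) ≈ 0.06.
E_xy > 0: the goods are substitutes.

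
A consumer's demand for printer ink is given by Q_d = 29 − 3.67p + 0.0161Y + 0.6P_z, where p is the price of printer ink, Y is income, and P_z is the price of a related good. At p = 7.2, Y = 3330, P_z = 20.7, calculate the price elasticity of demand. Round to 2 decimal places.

-0.39

Q_d = 29 − 3.67(7.2) + 0.0161(3330) + 0.6(20.7) = 29 − 26.424 + 53.613 + 12.42 = 68.609.
∂Q_d/∂p = −3.67, so E_p = (−3.67)·(7.2/68.609) ≈ -0.39.
|E_p| < 1: demand is inelastic.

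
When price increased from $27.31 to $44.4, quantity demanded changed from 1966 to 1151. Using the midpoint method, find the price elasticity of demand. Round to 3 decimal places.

%ΔQ = (1151 − 1966)/[(1966 + 1151)/2] = -815/1558.5 ≈ -0.5229.
%ΔP = (44.4 − 27.31)/[(27.31 + 44.4)/2] = 17.09/35.855 ≈ 0.4766.
Arc elasticity E = %ΔQ/%ΔP ≈ -0.5229/0.4766 ≈ -1.097.
|E| > 1: demand is elastic over this range.

-1.097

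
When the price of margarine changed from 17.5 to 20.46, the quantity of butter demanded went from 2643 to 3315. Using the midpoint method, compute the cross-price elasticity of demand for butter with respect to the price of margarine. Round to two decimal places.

1.45

%ΔQ_x = (3315 − 2643)/[(2643+3315)/2] = 672/2979 ≈ 0.2256.
%ΔP_y = (20.46 − 17.5)/[(17.5+20.46)/2] ≈ 0.1560.
E_xy = 0.2256/0.1560 ≈ 1.45.
E_xy > 0, so butter and margarine are substitutes.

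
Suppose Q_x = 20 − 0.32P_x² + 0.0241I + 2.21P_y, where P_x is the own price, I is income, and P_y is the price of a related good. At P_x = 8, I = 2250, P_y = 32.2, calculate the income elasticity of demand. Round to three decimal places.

At the given point, Q_x = 20 − 0.32(8)² + 0.0241(2250) + 2.21(32.2) = 20 − 20.48 + 54.225 + 71.162 = 124.907.
∂Q_x/∂I = +0.0241, so E_I = 0.0241·(2250/124.907) ≈ 0.434.
E_I ∈ (0,1): normal good (necessity).

0.434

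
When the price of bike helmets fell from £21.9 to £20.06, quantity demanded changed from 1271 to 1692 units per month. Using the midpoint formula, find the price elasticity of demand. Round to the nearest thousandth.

%ΔQ = (1692 − 1271)/[(1271 + 1692)/2] = 421/1481.5 ≈ 0.2842.
%ΔP = (20.06 − 21.9)/[(21.9 + 20.06)/2] = -1.84/20.98 ≈ -0.0877.
Arc elasticity E = %ΔQ/%ΔP ≈ 0.2842/-0.0877 ≈ -3.240.
|E| > 1: demand is elastic over this range.

-3.240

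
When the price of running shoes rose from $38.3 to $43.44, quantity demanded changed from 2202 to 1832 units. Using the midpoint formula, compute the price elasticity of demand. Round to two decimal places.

-1.46

%Δq = (1832 − 2202)/[(2202 + 1832)/2] = -370/2017 ≈ -0.1834.
%ΔP = (43.44 − 38.3)/[(38.3 + 43.44)/2] = 5.14/40.87 ≈ 0.1258.
Arc elasticity E = %Δq/%ΔP ≈ -0.1834/0.1258 ≈ -1.46.
|E| > 1: demand is elastic over this range.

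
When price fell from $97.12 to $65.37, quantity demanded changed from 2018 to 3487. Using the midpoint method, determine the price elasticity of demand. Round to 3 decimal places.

%Δq = (3487 − 2018)/[(2018 + 3487)/2] = 1469/2752.5 ≈ 0.5337.
%ΔP = (65.37 − 97.12)/[(97.12 + 65.37)/2] = -31.75/81.245 ≈ -0.3908.
Arc elasticity E = %Δq/%ΔP ≈ 0.5337/-0.3908 ≈ -1.366.
|E| > 1: demand is elastic over this range.

-1.366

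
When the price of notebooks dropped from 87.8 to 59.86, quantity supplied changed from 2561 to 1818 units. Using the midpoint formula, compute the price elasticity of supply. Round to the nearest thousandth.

0.897

%Δq = (1818 − 2561)/[(2561 + 1818)/2] = -743/2189.5 ≈ -0.3393.
%ΔP = (59.86 − 87.8)/[(87.8 + 59.86)/2] = -27.94/73.83 ≈ -0.3784.
Arc elasticity E = %Δq/%ΔP ≈ -0.3393/-0.3784 ≈ 0.897.
|E| < 1: supply is inelastic over this range.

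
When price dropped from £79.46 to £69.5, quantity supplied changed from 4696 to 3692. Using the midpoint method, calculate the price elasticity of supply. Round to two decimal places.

1.79

%Δq = (3692 − 4696)/[(4696 + 3692)/2] = -1004/4194 ≈ -0.2394.
%Δp = (69.5 − 79.46)/[(79.46 + 69.5)/2] = -9.96/74.48 ≈ -0.1337.
Arc elasticity E = %Δq/%Δp ≈ -0.2394/-0.1337 ≈ 1.79.
|E| > 1: supply is elastic over this range.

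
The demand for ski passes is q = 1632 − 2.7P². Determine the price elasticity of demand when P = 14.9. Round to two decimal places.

-1.16

At P = 14.9, q = 1032.573.
dq/dP = −2·2.7·P = −80.46.
Point elasticity E = (dq/dP)·(P/q) = -80.46 × 14.9/1032.573 ≈ -1.16.
|E| > 1, so demand is elastic at this price.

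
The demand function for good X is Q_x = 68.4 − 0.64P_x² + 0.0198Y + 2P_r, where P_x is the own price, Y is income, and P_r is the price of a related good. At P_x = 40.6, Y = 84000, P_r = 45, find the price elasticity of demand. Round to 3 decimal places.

-2.752

Q_x = 68.4 − 0.64(40.6)² + 0.0198(84000) + 2(45) = 68.4 − 1054.9504 + 1663.2 + 90 = 766.6496.
∂Q_x/∂P_x = −2·0.64·P_x = -51.968, so E_p = -51.968·(40.6/766.6496) ≈ -2.752.
|E_p| > 1: demand is elastic.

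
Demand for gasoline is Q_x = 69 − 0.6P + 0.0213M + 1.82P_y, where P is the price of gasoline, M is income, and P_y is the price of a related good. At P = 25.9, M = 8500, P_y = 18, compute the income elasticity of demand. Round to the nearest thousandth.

0.677

At the given point, Q_x = 69 − 0.6(25.9) + 0.0213(8500) + 1.82(18) = 69 − 15.54 + 181.05 + 32.76 = 267.27.
∂Q_x/∂M = +0.0213, so E_I = 0.0213·(8500/267.27) ≈ 0.677.
E_I ∈ (0,1): normal good (necessity).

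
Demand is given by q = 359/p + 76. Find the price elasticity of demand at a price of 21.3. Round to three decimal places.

At p = 21.3, q = 92.8545.
dq/dp = −359/p² = −0.7913.
Point elasticity E = (dq/dp)·(p/q) = -0.7913 × 21.3/92.8545 ≈ -0.182.
|E| < 1, so demand is inelastic at this price.

-0.182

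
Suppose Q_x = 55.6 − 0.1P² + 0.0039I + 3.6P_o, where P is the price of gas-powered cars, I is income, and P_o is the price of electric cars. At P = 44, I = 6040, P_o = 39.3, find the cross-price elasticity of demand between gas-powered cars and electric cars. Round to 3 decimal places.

First evaluate Q_x: 55.6 − 0.1(44)² + 0.0039(6040) + 3.6(39.3) = 55.6 − 193.6 + 23.556 + 141.48 = 27.036.
∂Q_x/∂P_o = +3.6, so E_xy = 3.6·(39.3/27.036) ≈ 5.233.
E_xy > 0: the goods are substitutes.

5.233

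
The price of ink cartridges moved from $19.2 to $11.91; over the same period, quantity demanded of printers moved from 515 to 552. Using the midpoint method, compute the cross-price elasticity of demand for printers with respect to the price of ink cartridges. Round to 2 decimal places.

-0.15

%ΔQ_x = (552 − 515)/[(515+552)/2] = 37/533.5 ≈ 0.0694.
%ΔP_y = (11.91 − 19.2)/[(19.2+11.91)/2] ≈ -0.4687.
E_xy = 0.0694/-0.4687 ≈ -0.15.
E_xy < 0, so printers and ink cartridges are complements.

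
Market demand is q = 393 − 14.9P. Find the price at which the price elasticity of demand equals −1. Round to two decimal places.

13.19

For linear demand q = a − bP, E = −bP/(a − bP). |E| = 1 ⇒ bP = a − bP ⇒ P = a/(2b).
P = 393/(2·14.9) ≈ 13.19.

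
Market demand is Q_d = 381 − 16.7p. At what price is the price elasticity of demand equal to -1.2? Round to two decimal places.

12.44

Set −bp/(a − bp) = −1.2 ⇒ bp = 1.2(a − bp) ⇒ bp(1+1.2) = 1.2·a.
p = 1.2·381/(16.7·2.2) ≈ 12.44.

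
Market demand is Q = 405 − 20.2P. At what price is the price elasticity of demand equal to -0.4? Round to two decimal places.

5.73

Set −bP/(a − bP) = −0.4 ⇒ bP = 0.4(a − bP) ⇒ bP(1+0.4) = 0.4·a.
P = 0.4·405/(20.2·1.4) ≈ 5.73.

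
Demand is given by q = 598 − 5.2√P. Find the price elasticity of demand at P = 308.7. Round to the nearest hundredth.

-0.09

At P = 308.7, q = 506.6367.
dq/dP = −5.2/(2√P) = −5.2/(2·17.5699).
Point elasticity E = (dq/dP)·(P/q) = -0.148 × 308.7/506.6367 ≈ -0.09.
|E| < 1, so demand is inelastic at this price.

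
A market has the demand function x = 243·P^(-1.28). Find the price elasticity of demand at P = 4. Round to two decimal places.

For a Cobb–Douglas (constant-elasticity) form x = A·P^α·…, the elasticity with respect to P equals the exponent α at every point.
Here the exponent on P is -1.28, so the price elasticity of demand is -1.28.

-1.28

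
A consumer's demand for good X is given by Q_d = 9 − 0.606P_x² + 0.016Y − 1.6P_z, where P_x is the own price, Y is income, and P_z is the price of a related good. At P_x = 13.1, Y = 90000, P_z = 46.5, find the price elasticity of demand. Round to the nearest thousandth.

First evaluate Q_d: 9 − 0.606(13.1)² + 0.016(90000) − 1.6(46.5) = 9 − 103.9957 + 1440 − 74.4 = 1270.6043.
∂Q_d/∂P_x = −2·0.606·P_x = -15.8772, so E_p = -15.8772·(13.1/1270.6043) ≈ -0.164.
|E_p| < 1: demand is inelastic.

-0.164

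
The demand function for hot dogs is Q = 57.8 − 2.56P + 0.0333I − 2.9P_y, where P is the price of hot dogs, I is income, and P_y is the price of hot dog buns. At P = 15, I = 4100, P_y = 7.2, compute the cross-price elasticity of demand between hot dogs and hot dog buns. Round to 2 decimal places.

Evaluating quantity at (P, I, P_y) gives Q = 57.8 − 2.56(15) + 0.0333(4100) − 2.9(7.2) = 57.8 − 38.4 + 136.53 − 20.88 = 135.05.
∂Q/∂P_y = −2.9, so E_xy = -2.9·(7.2/135.05) ≈ -0.15.
E_xy < 0: the goods are complements.

-0.15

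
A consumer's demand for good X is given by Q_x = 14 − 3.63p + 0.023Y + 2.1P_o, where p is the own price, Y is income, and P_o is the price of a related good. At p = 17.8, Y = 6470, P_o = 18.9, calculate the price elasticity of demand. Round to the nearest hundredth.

Substituting, Q_x = 14 − 3.63(17.8) + 0.023(6470) + 2.1(18.9) = 14 − 64.614 + 148.81 + 39.69 = 137.886.
∂Q_x/∂p = −3.63, so E_p = (−3.63)·(17.8/137.886) ≈ -0.47.
|E_p| < 1: demand is inelastic.

-0.47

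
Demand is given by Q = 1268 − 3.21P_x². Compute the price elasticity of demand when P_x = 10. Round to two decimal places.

-0.68

At P_x = 10, Q = 947.
dQ/dP_x = −2·3.21·P_x = −64.2.
Point elasticity E = (dQ/dP_x)·(P_x/Q) = -64.2 × 10/947 ≈ -0.68.
|E| < 1, so demand is inelastic at this price.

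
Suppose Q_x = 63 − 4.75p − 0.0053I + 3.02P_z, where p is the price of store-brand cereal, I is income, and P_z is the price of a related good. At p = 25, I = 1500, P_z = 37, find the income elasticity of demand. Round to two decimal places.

Q_x = 63 − 4.75(25) − 0.0053(1500) + 3.02(37) = 63 − 118.75 − 7.95 + 111.74 = 48.04.
∂Q_x/∂I = −0.0053, so E_I = -0.0053·(1500/48.04) ≈ -0.17.
E_I < 0: inferior good.

-0.17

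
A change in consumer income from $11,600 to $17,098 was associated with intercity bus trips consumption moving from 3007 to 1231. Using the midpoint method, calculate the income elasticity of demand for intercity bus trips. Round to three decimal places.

-2.187

%ΔQ = (1231 − 3007)/[(3007+1231)/2] = -1776/2119 ≈ -0.8381.
%ΔM = (17,098 − 11,600)/[(11,600+17,098)/2] = 5498/14349 ≈ 0.3832.
E_I = %ΔQ/%ΔM ≈ -2.187.
E_I < 0: inferior good.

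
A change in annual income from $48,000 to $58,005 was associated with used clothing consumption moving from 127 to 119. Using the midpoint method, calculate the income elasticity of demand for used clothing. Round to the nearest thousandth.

-0.345

%ΔQ = (119 − 127)/[(127+119)/2] = -8/123 ≈ -0.0650.
%ΔY = (58,005 − 48,000)/[(48,000+58,005)/2] = 10005/53002.5 ≈ 0.1888.
E_I = %ΔQ/%ΔY ≈ -0.345.
E_I < 0: inferior good.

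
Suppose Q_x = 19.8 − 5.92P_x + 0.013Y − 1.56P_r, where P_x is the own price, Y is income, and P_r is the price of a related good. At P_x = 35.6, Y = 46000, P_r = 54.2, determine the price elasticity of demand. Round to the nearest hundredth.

-0.65

At the given point, Q_x = 19.8 − 5.92(35.6) + 0.013(46000) − 1.56(54.2) = 19.8 − 210.752 + 598 − 84.552 = 322.496.
∂Q_x/∂P_x = −5.92, so E_p = (−5.92)·(35.6/322.496) ≈ -0.65.
|E_p| < 1: demand is inelastic.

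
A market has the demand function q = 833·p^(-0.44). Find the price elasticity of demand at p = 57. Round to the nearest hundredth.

-0.44

For a Cobb–Douglas (constant-elasticity) form q = A·p^α·…, the elasticity with respect to p equals the exponent α at every point.
Here the exponent on p is -0.44, so the price elasticity of demand is -0.44.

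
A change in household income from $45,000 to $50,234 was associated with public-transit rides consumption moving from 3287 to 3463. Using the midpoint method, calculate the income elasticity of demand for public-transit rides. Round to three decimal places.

%ΔQ = (3463 − 3287)/[(3287+3463)/2] = 176/3375 ≈ 0.0521.
%ΔM = (50,234 − 45,000)/[(45,000+50,234)/2] = 5234/47617 ≈ 0.1099.
E_I = %ΔQ/%ΔM ≈ 0.474.
E_I ∈ (0,1): normal good (necessity).

0.474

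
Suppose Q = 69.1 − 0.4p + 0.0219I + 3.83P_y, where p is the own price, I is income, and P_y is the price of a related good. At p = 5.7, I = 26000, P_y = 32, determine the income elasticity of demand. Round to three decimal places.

Evaluating quantity at (p, I, P_y) gives Q = 69.1 − 0.4(5.7) + 0.0219(26000) + 3.83(32) = 69.1 − 2.28 + 569.4 + 122.56 = 758.78.
∂Q/∂I = +0.0219, so E_I = 0.0219·(26000/758.78) ≈ 0.750.
E_I ∈ (0,1): normal good (necessity).

0.750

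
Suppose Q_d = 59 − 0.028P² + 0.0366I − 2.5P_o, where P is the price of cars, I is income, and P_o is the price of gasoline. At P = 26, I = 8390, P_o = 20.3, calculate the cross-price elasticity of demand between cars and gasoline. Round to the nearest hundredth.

Substituting, Q_d = 59 − 0.028(26)² + 0.0366(8390) − 2.5(20.3) = 59 − 18.928 + 307.074 − 50.75 = 296.396.
∂Q_d/∂P_o = −2.5, so E_xy = -2.5·(20.3/296.396) ≈ -0.17.
E_xy < 0: the goods are complements.

-0.17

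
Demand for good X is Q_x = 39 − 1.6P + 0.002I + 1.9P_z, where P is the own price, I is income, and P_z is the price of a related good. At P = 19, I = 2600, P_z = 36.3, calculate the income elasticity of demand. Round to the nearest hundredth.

At the given point, Q_x = 39 − 1.6(19) + 0.002(2600) + 1.9(36.3) = 39 − 30.4 + 5.2 + 68.97 = 82.77.
∂Q_x/∂I = +0.002, so E_I = 0.002·(2600/82.77) ≈ 0.06.
E_I ∈ (0,1): normal good (necessity).

0.06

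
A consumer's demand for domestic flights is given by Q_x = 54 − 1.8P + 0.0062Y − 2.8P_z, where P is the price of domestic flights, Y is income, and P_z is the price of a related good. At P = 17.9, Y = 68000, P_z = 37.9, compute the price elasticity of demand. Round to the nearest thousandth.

First evaluate Q_x: 54 − 1.8(17.9) + 0.0062(68000) − 2.8(37.9) = 54 − 32.22 + 421.6 − 106.12 = 337.26.
∂Q_x/∂P = −1.8, so E_p = (−1.8)·(17.9/337.26) ≈ -0.096.
|E_p| < 1: demand is inelastic.

-0.096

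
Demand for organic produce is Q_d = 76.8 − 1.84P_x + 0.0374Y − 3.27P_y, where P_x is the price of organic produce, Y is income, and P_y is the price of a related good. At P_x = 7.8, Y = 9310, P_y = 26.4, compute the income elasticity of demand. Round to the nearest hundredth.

First evaluate Q_d: 76.8 − 1.84(7.8) + 0.0374(9310) − 3.27(26.4) = 76.8 − 14.352 + 348.194 − 86.328 = 324.314.
∂Q_d/∂Y = +0.0374, so E_I = 0.0374·(9310/324.314) ≈ 1.07.
E_I > 1: normal good (luxury).

1.07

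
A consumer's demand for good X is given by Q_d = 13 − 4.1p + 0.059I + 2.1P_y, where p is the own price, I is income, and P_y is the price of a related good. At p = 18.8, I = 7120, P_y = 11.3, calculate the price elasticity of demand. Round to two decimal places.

Substituting, Q_d = 13 − 4.1(18.8) + 0.059(7120) + 2.1(11.3) = 13 − 77.08 + 420.08 + 23.73 = 379.73.
∂Q_d/∂p = −4.1, so E_p = (−4.1)·(18.8/379.73) ≈ -0.20.
|E_p| < 1: demand is inelastic.

-0.20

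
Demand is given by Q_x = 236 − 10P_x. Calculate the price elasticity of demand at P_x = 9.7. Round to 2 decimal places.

At P_x = 9.7, Q_x = 139.
dQ_x/dP_x = −10.
Point elasticity E = (dQ_x/dP_x)·(P_x/Q_x) = -10 × 9.7/139 ≈ -0.70.
|E| < 1, so demand is inelastic at this price.

-0.70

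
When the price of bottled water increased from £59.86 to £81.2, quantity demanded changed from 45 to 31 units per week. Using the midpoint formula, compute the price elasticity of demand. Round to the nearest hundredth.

-1.22

%Δq = (31 − 45)/[(45 + 31)/2] = -14/38 ≈ -0.3684.
%Δp = (81.2 − 59.86)/[(59.86 + 81.2)/2] = 21.34/70.53 ≈ 0.3026.
Arc elasticity E = %Δq/%Δp ≈ -0.3684/0.3026 ≈ -1.22.
|E| > 1: demand is elastic over this range.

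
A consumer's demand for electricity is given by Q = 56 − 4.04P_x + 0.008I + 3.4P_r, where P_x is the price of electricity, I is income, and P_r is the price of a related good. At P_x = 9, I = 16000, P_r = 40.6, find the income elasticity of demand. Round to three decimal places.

0.448

First evaluate Q: 56 − 4.04(9) + 0.008(16000) + 3.4(40.6) = 56 − 36.36 + 128 + 138.04 = 285.68.
∂Q/∂I = +0.008, so E_I = 0.008·(16000/285.68) ≈ 0.448.
E_I ∈ (0,1): normal good (necessity).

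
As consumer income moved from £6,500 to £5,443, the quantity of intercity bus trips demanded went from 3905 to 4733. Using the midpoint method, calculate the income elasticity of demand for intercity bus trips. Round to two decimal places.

%ΔQ = (4733 − 3905)/[(3905+4733)/2] = 828/4319 ≈ 0.1917.
%ΔM = (5,443 − 6,500)/[(6,500+5,443)/2] = -1057/5971.5 ≈ -0.1770.
E_I = %ΔQ/%ΔM ≈ -1.08.
E_I < 0: inferior good.

-1.08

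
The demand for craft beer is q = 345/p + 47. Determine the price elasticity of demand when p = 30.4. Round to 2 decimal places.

At p = 30.4, q = 58.3487.
dq/dp = −345/p² = −0.3733.
Point elasticity E = (dq/dp)·(p/q) = -0.3733 × 30.4/58.3487 ≈ -0.19.
|E| < 1, so demand is inelastic at this price.

-0.19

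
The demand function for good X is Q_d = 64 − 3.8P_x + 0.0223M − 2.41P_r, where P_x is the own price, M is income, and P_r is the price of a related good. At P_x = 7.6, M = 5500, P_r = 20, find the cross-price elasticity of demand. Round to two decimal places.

-0.44

Q_d = 64 − 3.8(7.6) + 0.0223(5500) − 2.41(20) = 64 − 28.88 + 122.65 − 48.2 = 109.57.
∂Q_d/∂P_r = −2.41, so E_xy = -2.41·(20/109.57) ≈ -0.44.
E_xy < 0: the goods are complements.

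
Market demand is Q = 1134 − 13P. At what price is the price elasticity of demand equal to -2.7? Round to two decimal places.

63.65

Set −bP/(a − bP) = −2.7 ⇒ bP = 2.7(a − bP) ⇒ bP(1+2.7) = 2.7·a.
P = 2.7·1134/(13·3.7) ≈ 63.65.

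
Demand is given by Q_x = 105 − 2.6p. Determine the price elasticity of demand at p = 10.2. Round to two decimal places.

-0.34

At p = 10.2, Q_x = 78.48.
dQ_x/dp = −2.6.
Point elasticity E = (dQ_x/dp)·(p/Q_x) = -2.6 × 10.2/78.48 ≈ -0.34.
|E| < 1, so demand is inelastic at this price.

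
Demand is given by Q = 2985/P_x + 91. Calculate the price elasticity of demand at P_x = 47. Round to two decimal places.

At P_x = 47, Q = 154.5106.
dQ/dP_x = −2985/P_x² = −1.3513.
Point elasticity E = (dQ/dP_x)·(P_x/Q) = -1.3513 × 47/154.5106 ≈ -0.41.
|E| < 1, so demand is inelastic at this price.

-0.41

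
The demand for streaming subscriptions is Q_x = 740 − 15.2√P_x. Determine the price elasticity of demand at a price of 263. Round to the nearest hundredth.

At P_x = 263, Q_x = 493.4974.
dQ_x/dP_x = −15.2/(2√P_x) = −15.2/(2·16.2173).
Point elasticity E = (dQ_x/dP_x)·(P_x/Q_x) = -0.4686 × 263/493.4974 ≈ -0.25.
|E| < 1, so demand is inelastic at this price.

-0.25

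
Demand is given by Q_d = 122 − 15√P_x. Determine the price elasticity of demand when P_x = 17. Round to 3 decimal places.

-0.514

At P_x = 17, Q_d = 60.1534.
dQ_d/dP_x = −15/(2√P_x) = −15/(2·4.1231).
Point elasticity E = (dQ_d/dP_x)·(P_x/Q_d) = -1.819 × 17/60.1534 ≈ -0.514.
|E| < 1, so demand is inelastic at this price.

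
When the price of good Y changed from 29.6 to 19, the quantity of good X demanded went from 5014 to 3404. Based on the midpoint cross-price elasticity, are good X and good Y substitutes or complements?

substitutes

%ΔQ_x = (3404 − 5014)/[(5014+3404)/2] = -1610/4209 ≈ -0.3825.
%ΔP_y = (19 − 29.6)/[(29.6+19)/2] ≈ -0.4362.
E_xy = -0.3825/-0.4362 ≈ 0.877.
E_xy > 0, so the goods are substitutes.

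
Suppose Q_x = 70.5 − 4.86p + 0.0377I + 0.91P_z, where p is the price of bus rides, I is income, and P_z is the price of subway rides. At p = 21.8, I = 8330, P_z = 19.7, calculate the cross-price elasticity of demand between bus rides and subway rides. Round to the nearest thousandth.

Evaluating quantity at (p, I, P_z) gives Q_x = 70.5 − 4.86(21.8) + 0.0377(8330) + 0.91(19.7) = 70.5 − 105.948 + 314.041 + 17.927 = 296.52.
∂Q_x/∂P_z = +0.91, so E_xy = 0.91·(19.7/296.52) ≈ 0.060.
E_xy > 0: the goods are substitutes.

0.060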